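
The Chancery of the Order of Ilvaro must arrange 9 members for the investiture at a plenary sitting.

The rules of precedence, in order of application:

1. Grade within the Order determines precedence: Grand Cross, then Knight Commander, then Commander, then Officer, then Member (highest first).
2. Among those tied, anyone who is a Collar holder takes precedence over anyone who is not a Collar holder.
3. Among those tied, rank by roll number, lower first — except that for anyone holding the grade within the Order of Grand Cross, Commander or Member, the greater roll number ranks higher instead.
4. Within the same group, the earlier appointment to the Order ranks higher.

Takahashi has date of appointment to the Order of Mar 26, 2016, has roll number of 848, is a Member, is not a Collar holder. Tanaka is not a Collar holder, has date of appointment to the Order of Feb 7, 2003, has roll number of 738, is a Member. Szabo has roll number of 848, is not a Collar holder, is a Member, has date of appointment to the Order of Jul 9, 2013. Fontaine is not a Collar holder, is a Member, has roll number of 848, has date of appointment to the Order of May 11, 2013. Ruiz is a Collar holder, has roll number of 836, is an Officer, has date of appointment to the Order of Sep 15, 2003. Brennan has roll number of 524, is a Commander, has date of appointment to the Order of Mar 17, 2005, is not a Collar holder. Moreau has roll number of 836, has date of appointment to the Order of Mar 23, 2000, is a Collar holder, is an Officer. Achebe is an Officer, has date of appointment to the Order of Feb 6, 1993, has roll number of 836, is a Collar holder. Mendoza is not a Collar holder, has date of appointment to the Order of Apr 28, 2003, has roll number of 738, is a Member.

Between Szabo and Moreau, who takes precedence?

By grade within the Order: Brennan (Commander); then Achebe, Moreau and Ruiz (Officer); then Fontaine, Szabo, Takahashi, Tanaka and Mendoza (Member).
Achebe, Moreau and Ruiz are each a Collar holder, so the next rule applies.
Achebe, Moreau and Ruiz all have roll number 836, so the next rule applies.
Among Achebe, Moreau and Ruiz, by date of appointment to the Order (earlier first): Achebe (Feb 6, 1993) before Moreau (Mar 23, 2000) before Ruiz (Sep 15, 2003).
Fontaine, Szabo, Takahashi, Tanaka and Mendoza are each not a Collar holder, so the next rule applies.
Among Fontaine, Szabo, Takahashi, Tanaka and Mendoza, by roll number (higher first) (reversed rule for this group): Fontaine, Szabo and Takahashi (848) before Tanaka and Mendoza (738).
Among Fontaine, Szabo and Takahashi, by date of appointment to the Order (earlier first): Fontaine (May 11, 2013) before Szabo (Jul 9, 2013) before Takahashi (Mar 26, 2016).
Among Tanaka and Mendoza, by date of appointment to the Order (earlier first): Tanaka (Feb 7, 2003) before Mendoza (Apr 28, 2003).
So Moreau takes precedence.

Moreau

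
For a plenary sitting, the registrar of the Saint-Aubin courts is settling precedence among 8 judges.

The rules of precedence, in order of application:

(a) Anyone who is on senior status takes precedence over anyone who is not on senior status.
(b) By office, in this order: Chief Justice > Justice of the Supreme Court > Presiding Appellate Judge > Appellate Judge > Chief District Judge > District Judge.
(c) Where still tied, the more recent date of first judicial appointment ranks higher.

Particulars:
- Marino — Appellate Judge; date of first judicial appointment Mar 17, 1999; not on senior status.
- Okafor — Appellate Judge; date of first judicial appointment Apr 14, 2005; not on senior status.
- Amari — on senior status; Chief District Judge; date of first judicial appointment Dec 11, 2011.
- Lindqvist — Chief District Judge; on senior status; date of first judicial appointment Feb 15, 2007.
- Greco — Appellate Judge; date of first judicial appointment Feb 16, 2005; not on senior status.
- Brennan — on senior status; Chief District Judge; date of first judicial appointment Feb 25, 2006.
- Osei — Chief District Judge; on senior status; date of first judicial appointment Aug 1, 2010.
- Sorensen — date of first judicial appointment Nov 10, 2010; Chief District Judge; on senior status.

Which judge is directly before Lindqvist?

By the first rule: Amari, Sorensen, Osei, Lindqvist and Brennan (each on senior status); then Okafor, Greco and Marino (each not on senior status).
Amari, Sorensen, Osei, Lindqvist and Brennan are each Chief District Judge, so the next rule applies.
Among Amari, Sorensen, Osei, Lindqvist and Brennan, by date of first judicial appointment (later first): Amari (Dec 11, 2011) before Sorensen (Nov 10, 2010) before Osei (Aug 1, 2010) before Lindqvist (Feb 15, 2007) before Brennan (Feb 25, 2006).
Okafor, Greco and Marino are each Appellate Judge, so the next rule applies.
Among Okafor, Greco and Marino, by date of first judicial appointment (later first): Okafor (Apr 14, 2005) before Greco (Feb 16, 2005) before Marino (Mar 17, 1999).
Order: Amari, Sorensen, Osei, Lindqvist, Brennan, Okafor, Greco, Marino.

Osei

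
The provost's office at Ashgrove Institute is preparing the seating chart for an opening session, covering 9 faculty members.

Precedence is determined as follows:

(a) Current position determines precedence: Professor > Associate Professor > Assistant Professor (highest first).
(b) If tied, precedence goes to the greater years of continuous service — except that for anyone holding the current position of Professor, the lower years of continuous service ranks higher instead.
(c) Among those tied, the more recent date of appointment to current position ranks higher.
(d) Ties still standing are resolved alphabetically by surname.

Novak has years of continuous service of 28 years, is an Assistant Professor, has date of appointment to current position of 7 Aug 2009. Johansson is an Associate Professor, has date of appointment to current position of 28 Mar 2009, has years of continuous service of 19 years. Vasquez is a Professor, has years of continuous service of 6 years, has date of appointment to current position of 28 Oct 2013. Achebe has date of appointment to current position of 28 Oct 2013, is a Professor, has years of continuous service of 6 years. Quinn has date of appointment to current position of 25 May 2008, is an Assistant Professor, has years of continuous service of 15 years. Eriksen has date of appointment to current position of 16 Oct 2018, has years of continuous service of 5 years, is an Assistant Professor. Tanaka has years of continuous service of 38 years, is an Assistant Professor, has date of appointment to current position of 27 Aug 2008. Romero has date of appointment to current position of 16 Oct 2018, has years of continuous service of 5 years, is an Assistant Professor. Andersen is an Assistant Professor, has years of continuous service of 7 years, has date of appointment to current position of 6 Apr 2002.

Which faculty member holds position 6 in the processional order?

By current position: Achebe and Vasquez (Professor); then Johansson (Associate Professor); then Tanaka, Novak, Quinn, Andersen, Eriksen and Romero (Assistant Professor).
Achebe and Vasquez both have years of continuous service 6 years, so the next rule applies.
Achebe and Vasquez both have date of appointment to current position 28 Oct 2013, so the next rule applies.
Among Achebe and Vasquez, alphabetically by surname: Achebe before Vasquez.
Among Tanaka, Novak, Quinn, Andersen, Eriksen and Romero, by years of continuous service (higher first): Tanaka (38 years) before Novak (28 years) before Quinn (15 years) before Andersen (7 years) before Eriksen and Romero (5 years).
Eriksen and Romero both have date of appointment to current position 16 Oct 2018, so the next rule applies.
Among Eriksen and Romero, alphabetically by surname: Eriksen before Romero.
Order: Achebe, Vasquez, Johansson, Tanaka, Novak, Quinn, Andersen, Eriksen, Romero.

Quinn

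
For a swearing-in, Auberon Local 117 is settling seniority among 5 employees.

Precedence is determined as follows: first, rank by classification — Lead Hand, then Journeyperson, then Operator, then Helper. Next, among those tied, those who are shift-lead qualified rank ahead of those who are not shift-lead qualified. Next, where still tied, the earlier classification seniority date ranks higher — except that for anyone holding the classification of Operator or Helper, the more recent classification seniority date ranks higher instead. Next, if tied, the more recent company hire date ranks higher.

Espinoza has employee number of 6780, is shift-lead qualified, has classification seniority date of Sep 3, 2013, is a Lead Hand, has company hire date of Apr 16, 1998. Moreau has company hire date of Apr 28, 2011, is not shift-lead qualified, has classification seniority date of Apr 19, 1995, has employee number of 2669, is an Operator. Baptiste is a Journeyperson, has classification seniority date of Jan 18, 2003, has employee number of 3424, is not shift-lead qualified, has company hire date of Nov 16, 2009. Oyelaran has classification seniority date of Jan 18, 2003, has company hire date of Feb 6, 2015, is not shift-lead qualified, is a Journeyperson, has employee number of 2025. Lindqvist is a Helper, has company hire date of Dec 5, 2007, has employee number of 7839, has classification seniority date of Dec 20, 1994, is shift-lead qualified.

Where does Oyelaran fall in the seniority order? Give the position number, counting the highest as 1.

2

By classification: Espinoza (Lead Hand); then Oyelaran and Baptiste (Journeyperson); then Moreau (Operator); then Lindqvist (Helper).
Oyelaran and Baptiste are each not shift-lead qualified, so the next rule applies.
Oyelaran and Baptiste both have classification seniority date Jan 18, 2003, so the next rule applies.
Among Oyelaran and Baptiste, by company hire date (later first): Oyelaran (Feb 6, 2015) before Baptiste (Nov 16, 2009).
Order: Espinoza, Oyelaran, Baptiste, Moreau, Lindqvist. So position 2.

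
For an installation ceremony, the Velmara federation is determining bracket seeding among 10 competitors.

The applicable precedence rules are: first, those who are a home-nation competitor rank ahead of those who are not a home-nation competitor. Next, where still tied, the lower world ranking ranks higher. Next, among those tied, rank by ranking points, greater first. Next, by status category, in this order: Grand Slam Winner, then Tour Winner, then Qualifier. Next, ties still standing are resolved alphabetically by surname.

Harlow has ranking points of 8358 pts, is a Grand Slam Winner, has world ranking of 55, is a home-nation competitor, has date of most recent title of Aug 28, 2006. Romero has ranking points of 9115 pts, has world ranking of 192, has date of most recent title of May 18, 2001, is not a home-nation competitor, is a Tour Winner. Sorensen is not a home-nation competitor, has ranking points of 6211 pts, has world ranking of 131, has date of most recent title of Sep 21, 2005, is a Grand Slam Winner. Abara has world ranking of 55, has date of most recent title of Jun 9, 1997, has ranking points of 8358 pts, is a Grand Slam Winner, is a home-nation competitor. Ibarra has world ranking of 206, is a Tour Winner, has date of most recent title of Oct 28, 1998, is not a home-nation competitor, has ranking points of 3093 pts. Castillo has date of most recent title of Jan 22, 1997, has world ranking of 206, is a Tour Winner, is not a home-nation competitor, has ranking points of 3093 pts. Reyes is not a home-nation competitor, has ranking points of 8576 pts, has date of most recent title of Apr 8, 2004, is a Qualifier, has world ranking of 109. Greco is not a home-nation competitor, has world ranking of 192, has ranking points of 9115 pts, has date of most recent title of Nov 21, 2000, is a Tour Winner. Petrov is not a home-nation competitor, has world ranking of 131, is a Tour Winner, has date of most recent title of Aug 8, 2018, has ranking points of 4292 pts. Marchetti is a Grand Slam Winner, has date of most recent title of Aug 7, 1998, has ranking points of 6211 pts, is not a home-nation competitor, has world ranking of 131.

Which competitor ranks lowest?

By the first rule: Abara and Harlow (both a home-nation competitor); then Reyes, Marchetti, Sorensen, Petrov, Greco, Romero, Castillo and Ibarra (each not a home-nation competitor).
Abara and Harlow both have world ranking 55, so the next rule applies.
Abara and Harlow both have ranking points 8358 pts, so the next rule applies.
Abara and Harlow are each Grand Slam Winner, so the next rule applies.
Among Abara and Harlow, alphabetically by surname: Abara before Harlow.
Among Reyes, Marchetti, Sorensen, Petrov, Greco, Romero, Castillo and Ibarra, by world ranking (lower first): Reyes (109) before Marchetti, Sorensen and Petrov (131) before Greco and Romero (192) before Castillo and Ibarra (206).
Among Marchetti, Sorensen and Petrov, by ranking points (higher first): Marchetti and Sorensen (6211 pts) before Petrov (4292 pts).
Marchetti and Sorensen are each Grand Slam Winner, so the next rule applies.
Among Marchetti and Sorensen, alphabetically by surname: Marchetti before Sorensen.
Greco and Romero both have ranking points 9115 pts, so the next rule applies.
Greco and Romero are each Tour Winner, so the next rule applies.
Among Greco and Romero, alphabetically by surname: Greco before Romero.
Castillo and Ibarra both have ranking points 3093 pts, so the next rule applies.
Castillo and Ibarra are each Tour Winner, so the next rule applies.
Among Castillo and Ibarra, alphabetically by surname: Castillo before Ibarra.
Order: Abara, Harlow, Reyes, Marchetti, Sorensen, Petrov, Greco, Romero, Castillo, Ibarra.

Ibarra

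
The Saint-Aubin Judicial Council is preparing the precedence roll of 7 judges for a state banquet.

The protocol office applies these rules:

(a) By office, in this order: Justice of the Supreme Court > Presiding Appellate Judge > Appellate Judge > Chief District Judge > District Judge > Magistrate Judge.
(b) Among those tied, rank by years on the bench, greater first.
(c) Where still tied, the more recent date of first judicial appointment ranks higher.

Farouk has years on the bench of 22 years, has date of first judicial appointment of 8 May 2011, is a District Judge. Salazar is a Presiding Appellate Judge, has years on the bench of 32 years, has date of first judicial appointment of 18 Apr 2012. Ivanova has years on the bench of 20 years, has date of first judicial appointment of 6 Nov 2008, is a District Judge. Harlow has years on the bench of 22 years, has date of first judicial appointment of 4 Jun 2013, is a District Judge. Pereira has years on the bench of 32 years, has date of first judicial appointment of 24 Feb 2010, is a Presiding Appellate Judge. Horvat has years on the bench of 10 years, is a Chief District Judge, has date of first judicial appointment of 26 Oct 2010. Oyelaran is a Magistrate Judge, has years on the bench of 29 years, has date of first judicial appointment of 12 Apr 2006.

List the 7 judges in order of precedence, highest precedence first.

Salazar, Pereira, Horvat, Harlow, Farouk, Ivanova, Oyelaran

By office: Salazar and Pereira (Presiding Appellate Judge); then Horvat (Chief District Judge); then Harlow, Farouk and Ivanova (District Judge); then Oyelaran (Magistrate Judge).
Salazar and Pereira both have years on the bench 32 years, so the next rule applies.
Among Salazar and Pereira, by date of first judicial appointment (later first): Salazar (18 Apr 2012) before Pereira (24 Feb 2010).
Among Harlow, Farouk and Ivanova, by years on the bench (higher first): Harlow and Farouk (22 years) before Ivanova (20 years).
Among Harlow and Farouk, by date of first judicial appointment (later first): Harlow (4 Jun 2013) before Farouk (8 May 2011).
Full order: Salazar, Pereira, Horvat, Harlow, Farouk, Ivanova, Oyelaran.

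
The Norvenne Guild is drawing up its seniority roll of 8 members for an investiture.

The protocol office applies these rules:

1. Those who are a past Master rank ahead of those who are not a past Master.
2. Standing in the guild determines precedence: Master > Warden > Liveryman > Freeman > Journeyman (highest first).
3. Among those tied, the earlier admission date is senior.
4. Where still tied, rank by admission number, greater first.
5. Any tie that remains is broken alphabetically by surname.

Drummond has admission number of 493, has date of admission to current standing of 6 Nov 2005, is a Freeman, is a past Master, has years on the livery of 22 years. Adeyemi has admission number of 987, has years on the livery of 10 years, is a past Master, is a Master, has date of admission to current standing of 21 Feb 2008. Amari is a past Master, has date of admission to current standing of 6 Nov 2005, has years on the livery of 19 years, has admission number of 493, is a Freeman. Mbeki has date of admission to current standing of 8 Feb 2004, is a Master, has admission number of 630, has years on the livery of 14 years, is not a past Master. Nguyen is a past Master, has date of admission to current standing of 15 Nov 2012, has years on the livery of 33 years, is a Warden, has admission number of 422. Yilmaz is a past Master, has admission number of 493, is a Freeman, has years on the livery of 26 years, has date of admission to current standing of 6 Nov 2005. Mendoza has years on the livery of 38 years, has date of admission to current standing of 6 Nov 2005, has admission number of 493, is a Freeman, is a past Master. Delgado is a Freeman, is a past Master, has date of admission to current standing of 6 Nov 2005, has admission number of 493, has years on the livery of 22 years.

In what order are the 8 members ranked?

By the first rule: Adeyemi, Nguyen, Amari, Delgado, Drummond, Mendoza and Yilmaz (each a past Master); then Mbeki (not a past Master).
Among Adeyemi, Nguyen, Amari, Delgado, Drummond, Mendoza and Yilmaz, by standing in the guild: Adeyemi (Master) before Nguyen (Warden) before Amari, Delgado, Drummond, Mendoza and Yilmaz (Freeman).
Amari, Delgado, Drummond, Mendoza and Yilmaz all have date of admission to current standing 6 Nov 2005, so the next rule applies.
Amari, Delgado, Drummond, Mendoza and Yilmaz all have admission number 493, so the next rule applies.
Among Amari, Delgado, Drummond, Mendoza and Yilmaz, alphabetically by surname: Amari before Delgado before Drummond before Mendoza before Yilmaz.
Full order: Adeyemi, Nguyen, Amari, Delgado, Drummond, Mendoza, Yilmaz, Mbeki.

Adeyemi, Nguyen, Amari, Delgado, Drummond, Mendoza, Yilmaz, Mbeki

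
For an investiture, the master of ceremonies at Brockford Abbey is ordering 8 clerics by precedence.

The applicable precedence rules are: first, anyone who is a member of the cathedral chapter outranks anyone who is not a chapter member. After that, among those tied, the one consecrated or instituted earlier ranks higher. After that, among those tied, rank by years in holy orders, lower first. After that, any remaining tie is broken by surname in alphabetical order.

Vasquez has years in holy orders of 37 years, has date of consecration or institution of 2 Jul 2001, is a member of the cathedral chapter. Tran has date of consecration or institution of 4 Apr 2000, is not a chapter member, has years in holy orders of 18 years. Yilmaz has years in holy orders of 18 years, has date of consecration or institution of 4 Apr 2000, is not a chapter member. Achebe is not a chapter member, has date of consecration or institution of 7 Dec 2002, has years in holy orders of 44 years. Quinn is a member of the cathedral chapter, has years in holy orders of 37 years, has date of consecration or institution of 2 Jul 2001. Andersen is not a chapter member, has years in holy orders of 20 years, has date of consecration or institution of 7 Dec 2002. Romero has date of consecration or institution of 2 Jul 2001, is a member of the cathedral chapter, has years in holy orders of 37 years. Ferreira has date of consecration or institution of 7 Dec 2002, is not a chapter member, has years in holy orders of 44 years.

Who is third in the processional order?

By the first rule: Quinn, Romero and Vasquez (each a member of the cathedral chapter); then Tran, Yilmaz, Andersen, Achebe and Ferreira (each not a chapter member).
Quinn, Romero and Vasquez all have date of consecration or institution 2 Jul 2001, so the next rule applies.
Quinn, Romero and Vasquez all have years in holy orders 37 years, so the next rule applies.
Among Quinn, Romero and Vasquez, alphabetically by surname: Quinn before Romero before Vasquez.
Among Tran, Yilmaz, Andersen, Achebe and Ferreira, by date of consecration or institution (earlier first): Tran and Yilmaz (4 Apr 2000) before Andersen, Achebe and Ferreira (7 Dec 2002).
Tran and Yilmaz both have years in holy orders 18 years, so the next rule applies.
Among Tran and Yilmaz, alphabetically by surname: Tran before Yilmaz.
Among Andersen, Achebe and Ferreira, by years in holy orders (lower first): Andersen (20 years) before Achebe and Ferreira (44 years).
Among Achebe and Ferreira, alphabetically by surname: Achebe before Ferreira.
Order: Quinn, Romero, Vasquez, Tran, Yilmaz, Andersen, Achebe, Ferreira.

Vasquez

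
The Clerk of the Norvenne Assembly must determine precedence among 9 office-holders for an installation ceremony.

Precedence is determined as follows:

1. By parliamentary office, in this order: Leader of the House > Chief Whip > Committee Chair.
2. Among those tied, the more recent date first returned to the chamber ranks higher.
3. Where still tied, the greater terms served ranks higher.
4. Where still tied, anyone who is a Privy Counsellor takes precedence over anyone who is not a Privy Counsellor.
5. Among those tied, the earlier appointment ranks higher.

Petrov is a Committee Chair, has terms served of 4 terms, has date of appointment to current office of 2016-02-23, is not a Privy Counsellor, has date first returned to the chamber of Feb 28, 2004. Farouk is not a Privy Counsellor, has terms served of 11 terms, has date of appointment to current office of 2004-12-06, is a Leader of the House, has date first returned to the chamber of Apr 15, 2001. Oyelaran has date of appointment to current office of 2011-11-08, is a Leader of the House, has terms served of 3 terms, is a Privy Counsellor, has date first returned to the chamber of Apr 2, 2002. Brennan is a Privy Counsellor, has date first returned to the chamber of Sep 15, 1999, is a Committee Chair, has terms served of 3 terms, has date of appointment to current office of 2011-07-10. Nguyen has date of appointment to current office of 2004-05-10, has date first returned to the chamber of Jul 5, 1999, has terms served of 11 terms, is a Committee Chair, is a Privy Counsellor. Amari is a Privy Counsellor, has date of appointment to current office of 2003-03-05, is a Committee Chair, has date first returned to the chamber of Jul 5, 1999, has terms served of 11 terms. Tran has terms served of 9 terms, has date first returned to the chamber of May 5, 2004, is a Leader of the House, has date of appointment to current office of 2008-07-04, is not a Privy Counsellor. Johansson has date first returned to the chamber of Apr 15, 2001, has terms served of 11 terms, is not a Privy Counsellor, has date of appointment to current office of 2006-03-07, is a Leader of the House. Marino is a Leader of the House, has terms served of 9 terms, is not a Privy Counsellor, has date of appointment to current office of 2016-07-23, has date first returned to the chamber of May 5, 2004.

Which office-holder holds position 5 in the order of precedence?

By parliamentary office: Tran, Marino, Oyelaran, Farouk and Johansson (Leader of the House); then Petrov, Brennan, Amari and Nguyen (Committee Chair).
Among Tran, Marino, Oyelaran, Farouk and Johansson, by date first returned to the chamber (later first): Tran and Marino (May 5, 2004) before Oyelaran (Apr 2, 2002) before Farouk and Johansson (Apr 15, 2001).
Tran and Marino both have terms served 9 terms, so the next rule applies.
Tran and Marino are each not a Privy Counsellor, so the next rule applies.
Among Tran and Marino, by date of appointment to current office (earlier first): Tran (2008-07-04) before Marino (2016-07-23).
Farouk and Johansson both have terms served 11 terms, so the next rule applies.
Farouk and Johansson are each not a Privy Counsellor, so the next rule applies.
Among Farouk and Johansson, by date of appointment to current office (earlier first): Farouk (2004-12-06) before Johansson (2006-03-07).
Among Petrov, Brennan, Amari and Nguyen, by date first returned to the chamber (later first): Petrov (Feb 28, 2004) before Brennan (Sep 15, 1999) before Amari and Nguyen (Jul 5, 1999).
Amari and Nguyen both have terms served 11 terms, so the next rule applies.
Amari and Nguyen are each a Privy Counsellor, so the next rule applies.
Among Amari and Nguyen, by date of appointment to current office (earlier first): Amari (2003-03-05) before Nguyen (2004-05-10).
Order: Tran, Marino, Oyelaran, Farouk, Johansson, Petrov, Brennan, Amari, Nguyen.

Johansson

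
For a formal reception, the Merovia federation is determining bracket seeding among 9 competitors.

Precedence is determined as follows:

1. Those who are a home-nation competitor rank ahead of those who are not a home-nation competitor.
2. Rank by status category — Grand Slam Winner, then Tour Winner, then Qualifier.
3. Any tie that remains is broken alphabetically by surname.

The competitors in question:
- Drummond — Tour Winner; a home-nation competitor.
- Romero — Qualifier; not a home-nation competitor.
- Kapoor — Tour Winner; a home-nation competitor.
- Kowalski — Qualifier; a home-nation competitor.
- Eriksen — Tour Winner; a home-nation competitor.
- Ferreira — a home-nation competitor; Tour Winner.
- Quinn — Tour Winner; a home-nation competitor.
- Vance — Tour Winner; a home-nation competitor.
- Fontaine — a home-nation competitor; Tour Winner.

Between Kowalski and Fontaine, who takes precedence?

By the first rule: Drummond, Eriksen, Ferreira, Fontaine, Kapoor, Quinn, Vance and Kowalski (each a home-nation competitor); then Romero (not a home-nation competitor).
Among Drummond, Eriksen, Ferreira, Fontaine, Kapoor, Quinn, Vance and Kowalski, by status category: Drummond, Eriksen, Ferreira, Fontaine, Kapoor, Quinn and Vance (Tour Winner) before Kowalski (Qualifier).
Among Drummond, Eriksen, Ferreira, Fontaine, Kapoor, Quinn and Vance, alphabetically by surname: Drummond before Eriksen before Ferreira before Fontaine before Kapoor before Quinn before Vance.
So Fontaine takes precedence.

Fontaine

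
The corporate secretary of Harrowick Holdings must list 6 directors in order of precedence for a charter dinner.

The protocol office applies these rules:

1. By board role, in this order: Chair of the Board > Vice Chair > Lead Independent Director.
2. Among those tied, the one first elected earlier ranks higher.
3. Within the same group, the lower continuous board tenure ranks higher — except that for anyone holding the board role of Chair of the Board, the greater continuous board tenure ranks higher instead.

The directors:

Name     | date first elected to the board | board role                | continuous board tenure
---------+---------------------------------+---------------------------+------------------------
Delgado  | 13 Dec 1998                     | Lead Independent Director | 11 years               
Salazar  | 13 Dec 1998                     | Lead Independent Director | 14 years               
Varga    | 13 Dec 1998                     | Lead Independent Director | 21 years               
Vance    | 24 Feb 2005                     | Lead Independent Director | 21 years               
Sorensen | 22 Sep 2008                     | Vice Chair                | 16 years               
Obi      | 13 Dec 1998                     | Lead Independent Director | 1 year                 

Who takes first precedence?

By board role: Sorensen (Vice Chair); then Obi, Delgado, Salazar, Varga and Vance (Lead Independent Director).
Among Obi, Delgado, Salazar, Varga and Vance, by date first elected to the board (earlier first): Obi, Delgado, Salazar and Varga (13 Dec 1998) before Vance (24 Feb 2005).
Among Obi, Delgado, Salazar and Varga, by continuous board tenure (lower first): Obi (1 year) before Delgado (11 years) before Salazar (14 years) before Varga (21 years).
Order: Sorensen, Obi, Delgado, Salazar, Varga, Vance.

Sorensen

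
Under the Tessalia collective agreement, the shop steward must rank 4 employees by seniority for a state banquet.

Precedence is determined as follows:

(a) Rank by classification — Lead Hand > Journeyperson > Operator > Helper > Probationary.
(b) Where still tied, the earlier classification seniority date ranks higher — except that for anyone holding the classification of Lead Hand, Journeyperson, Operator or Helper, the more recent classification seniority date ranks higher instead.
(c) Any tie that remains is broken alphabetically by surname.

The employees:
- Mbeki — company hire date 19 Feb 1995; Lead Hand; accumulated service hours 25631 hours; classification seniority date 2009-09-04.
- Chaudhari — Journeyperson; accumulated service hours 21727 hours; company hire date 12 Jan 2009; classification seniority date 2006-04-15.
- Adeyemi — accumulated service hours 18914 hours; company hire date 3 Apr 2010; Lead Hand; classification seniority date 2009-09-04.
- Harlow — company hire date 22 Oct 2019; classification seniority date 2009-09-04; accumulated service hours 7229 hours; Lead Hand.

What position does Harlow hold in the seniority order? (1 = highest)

2

By classification: Adeyemi, Harlow and Mbeki (Lead Hand); then Chaudhari (Journeyperson).
Adeyemi, Harlow and Mbeki all have classification seniority date 2009-09-04, so the next rule applies.
Among Adeyemi, Harlow and Mbeki, alphabetically by surname: Adeyemi before Harlow before Mbeki.
Order: Adeyemi, Harlow, Mbeki, Chaudhari. So position 2.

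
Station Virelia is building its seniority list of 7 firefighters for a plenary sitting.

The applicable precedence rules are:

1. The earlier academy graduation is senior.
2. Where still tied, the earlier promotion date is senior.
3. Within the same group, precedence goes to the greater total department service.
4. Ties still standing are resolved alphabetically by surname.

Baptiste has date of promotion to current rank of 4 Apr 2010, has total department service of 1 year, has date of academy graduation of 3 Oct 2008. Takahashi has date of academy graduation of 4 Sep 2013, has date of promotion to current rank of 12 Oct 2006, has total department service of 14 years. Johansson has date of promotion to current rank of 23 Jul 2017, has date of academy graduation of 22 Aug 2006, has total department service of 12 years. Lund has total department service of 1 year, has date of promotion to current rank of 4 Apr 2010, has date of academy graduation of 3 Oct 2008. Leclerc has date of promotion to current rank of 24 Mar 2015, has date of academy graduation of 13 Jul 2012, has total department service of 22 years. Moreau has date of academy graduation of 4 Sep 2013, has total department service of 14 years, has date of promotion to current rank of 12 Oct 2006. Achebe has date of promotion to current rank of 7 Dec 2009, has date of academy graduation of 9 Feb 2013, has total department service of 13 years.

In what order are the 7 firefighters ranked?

Johansson, Baptiste, Lund, Leclerc, Achebe, Moreau, Takahashi

By date of academy graduation (earlier first): Johansson (22 Aug 2006); then Baptiste and Lund (both 3 Oct 2008); then Leclerc (13 Jul 2012); then Achebe (9 Feb 2013); then Moreau and Takahashi (both 4 Sep 2013).
Baptiste and Lund both have date of promotion to current rank 4 Apr 2010, so the next rule applies.
Baptiste and Lund both have total department service 1 year, so the next rule applies.
Among Baptiste and Lund, alphabetically by surname: Baptiste before Lund.
Moreau and Takahashi both have date of promotion to current rank 12 Oct 2006, so the next rule applies.
Moreau and Takahashi both have total department service 14 years, so the next rule applies.
Among Moreau and Takahashi, alphabetically by surname: Moreau before Takahashi.
Full order: Johansson, Baptiste, Lund, Leclerc, Achebe, Moreau, Takahashi.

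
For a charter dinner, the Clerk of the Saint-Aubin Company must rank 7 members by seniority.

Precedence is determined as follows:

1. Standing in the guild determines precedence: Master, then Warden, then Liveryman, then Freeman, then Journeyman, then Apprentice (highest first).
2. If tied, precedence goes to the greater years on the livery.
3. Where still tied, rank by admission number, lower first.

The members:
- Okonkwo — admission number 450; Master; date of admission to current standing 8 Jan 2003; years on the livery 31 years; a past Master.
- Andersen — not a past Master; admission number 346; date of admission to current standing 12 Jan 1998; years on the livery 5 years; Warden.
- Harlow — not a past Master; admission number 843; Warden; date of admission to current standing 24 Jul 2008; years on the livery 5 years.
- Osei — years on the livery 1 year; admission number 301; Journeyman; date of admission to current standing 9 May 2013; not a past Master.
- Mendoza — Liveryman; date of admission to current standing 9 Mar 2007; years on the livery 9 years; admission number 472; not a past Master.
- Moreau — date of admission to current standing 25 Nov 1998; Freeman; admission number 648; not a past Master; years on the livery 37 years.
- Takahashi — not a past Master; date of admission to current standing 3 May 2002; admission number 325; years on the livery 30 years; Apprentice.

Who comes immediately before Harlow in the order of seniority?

By standing in the guild: Okonkwo (Master); then Andersen and Harlow (Warden); then Mendoza (Liveryman); then Moreau (Freeman); then Osei (Journeyman); then Takahashi (Apprentice).
Andersen and Harlow both have years on the livery 5 years, so the next rule applies.
Among Andersen and Harlow, by admission number (lower first): Andersen (346) before Harlow (843).
Order: Okonkwo, Andersen, Harlow, Mendoza, Moreau, Osei, Takahashi.

Andersen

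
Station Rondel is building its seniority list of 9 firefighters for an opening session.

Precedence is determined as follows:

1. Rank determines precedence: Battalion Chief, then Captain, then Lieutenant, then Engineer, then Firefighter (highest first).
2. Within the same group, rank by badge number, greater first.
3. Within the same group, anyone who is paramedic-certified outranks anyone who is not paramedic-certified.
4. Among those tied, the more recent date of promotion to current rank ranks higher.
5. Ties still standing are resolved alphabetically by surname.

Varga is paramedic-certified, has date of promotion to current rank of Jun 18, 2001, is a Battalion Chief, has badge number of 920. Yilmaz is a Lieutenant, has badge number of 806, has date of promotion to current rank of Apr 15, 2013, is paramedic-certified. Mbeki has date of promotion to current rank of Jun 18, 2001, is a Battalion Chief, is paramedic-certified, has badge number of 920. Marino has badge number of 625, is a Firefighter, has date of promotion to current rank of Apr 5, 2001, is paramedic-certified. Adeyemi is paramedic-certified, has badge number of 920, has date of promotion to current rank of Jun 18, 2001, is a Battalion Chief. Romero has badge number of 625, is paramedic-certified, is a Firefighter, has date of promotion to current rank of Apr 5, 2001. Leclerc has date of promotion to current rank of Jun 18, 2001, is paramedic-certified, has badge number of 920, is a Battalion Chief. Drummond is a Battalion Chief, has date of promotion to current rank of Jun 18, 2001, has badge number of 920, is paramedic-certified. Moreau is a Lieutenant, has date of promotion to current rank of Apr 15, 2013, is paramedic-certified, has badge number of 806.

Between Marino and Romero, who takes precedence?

By rank: Adeyemi, Drummond, Leclerc, Mbeki and Varga (Battalion Chief); then Moreau and Yilmaz (Lieutenant); then Marino and Romero (Firefighter).
Adeyemi, Drummond, Leclerc, Mbeki and Varga all have badge number 920, so the next rule applies.
Adeyemi, Drummond, Leclerc, Mbeki and Varga are each paramedic-certified, so the next rule applies.
Adeyemi, Drummond, Leclerc, Mbeki and Varga all have date of promotion to current rank Jun 18, 2001, so the next rule applies.
Among Adeyemi, Drummond, Leclerc, Mbeki and Varga, alphabetically by surname: Adeyemi before Drummond before Leclerc before Mbeki before Varga.
Moreau and Yilmaz both have badge number 806, so the next rule applies.
Moreau and Yilmaz are each paramedic-certified, so the next rule applies.
Moreau and Yilmaz both have date of promotion to current rank Apr 15, 2013, so the next rule applies.
Among Moreau and Yilmaz, alphabetically by surname: Moreau before Yilmaz.
Marino and Romero both have badge number 625, so the next rule applies.
Marino and Romero are each paramedic-certified, so the next rule applies.
Marino and Romero both have date of promotion to current rank Apr 5, 2001, so the next rule applies.
Among Marino and Romero, alphabetically by surname: Marino before Romero.
So Marino takes precedence.

Marino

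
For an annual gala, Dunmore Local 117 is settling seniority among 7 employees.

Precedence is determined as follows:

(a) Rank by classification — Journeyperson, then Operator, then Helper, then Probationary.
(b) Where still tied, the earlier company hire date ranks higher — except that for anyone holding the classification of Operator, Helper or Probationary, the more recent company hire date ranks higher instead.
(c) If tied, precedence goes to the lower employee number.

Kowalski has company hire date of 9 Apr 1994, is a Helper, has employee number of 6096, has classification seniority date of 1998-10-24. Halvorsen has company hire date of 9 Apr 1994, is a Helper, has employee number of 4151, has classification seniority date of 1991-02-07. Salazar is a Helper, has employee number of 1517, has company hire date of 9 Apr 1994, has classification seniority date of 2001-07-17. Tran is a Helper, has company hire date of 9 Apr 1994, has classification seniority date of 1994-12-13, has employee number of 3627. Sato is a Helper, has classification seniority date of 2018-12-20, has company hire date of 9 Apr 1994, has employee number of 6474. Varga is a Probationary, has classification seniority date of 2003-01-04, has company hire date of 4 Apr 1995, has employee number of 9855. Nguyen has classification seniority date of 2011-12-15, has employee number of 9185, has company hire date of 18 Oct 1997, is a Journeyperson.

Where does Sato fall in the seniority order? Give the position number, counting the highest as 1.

By classification: Nguyen (Journeyperson); then Salazar, Tran, Halvorsen, Kowalski and Sato (Helper); then Varga (Probationary).
Salazar, Tran, Halvorsen, Kowalski and Sato all have company hire date 9 Apr 1994, so the next rule applies.
Among Salazar, Tran, Halvorsen, Kowalski and Sato, by employee number (lower first): Salazar (1517) before Tran (3627) before Halvorsen (4151) before Kowalski (6096) before Sato (6474).
Order: Nguyen, Salazar, Tran, Halvorsen, Kowalski, Sato, Varga. So position 6.

6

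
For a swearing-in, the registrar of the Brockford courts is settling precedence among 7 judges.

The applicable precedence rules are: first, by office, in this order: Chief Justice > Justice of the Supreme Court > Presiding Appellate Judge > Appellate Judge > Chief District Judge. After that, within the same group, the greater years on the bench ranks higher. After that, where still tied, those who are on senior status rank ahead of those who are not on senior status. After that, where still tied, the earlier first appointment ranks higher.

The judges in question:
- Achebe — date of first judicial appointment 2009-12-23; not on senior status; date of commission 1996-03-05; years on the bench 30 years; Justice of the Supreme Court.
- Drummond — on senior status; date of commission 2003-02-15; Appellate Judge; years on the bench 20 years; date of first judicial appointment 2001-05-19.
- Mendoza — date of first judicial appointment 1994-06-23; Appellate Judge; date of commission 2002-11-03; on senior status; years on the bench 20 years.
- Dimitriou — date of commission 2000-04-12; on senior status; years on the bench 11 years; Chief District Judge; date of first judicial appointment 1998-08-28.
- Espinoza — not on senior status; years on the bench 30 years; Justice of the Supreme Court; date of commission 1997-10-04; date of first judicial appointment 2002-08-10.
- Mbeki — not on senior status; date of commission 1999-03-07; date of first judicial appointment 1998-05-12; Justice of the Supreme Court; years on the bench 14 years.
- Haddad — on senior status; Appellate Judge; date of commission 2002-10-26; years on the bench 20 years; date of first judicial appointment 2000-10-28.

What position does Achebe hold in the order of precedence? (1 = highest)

By office: Espinoza, Achebe and Mbeki (Justice of the Supreme Court); then Mendoza, Haddad and Drummond (Appellate Judge); then Dimitriou (Chief District Judge).
Among Espinoza, Achebe and Mbeki, by years on the bench (higher first): Espinoza and Achebe (30 years) before Mbeki (14 years).
Espinoza and Achebe are each not on senior status, so the next rule applies.
Among Espinoza and Achebe, by date of first judicial appointment (earlier first): Espinoza (2002-08-10) before Achebe (2009-12-23).
Mendoza, Haddad and Drummond all have years on the bench 20 years, so the next rule applies.
Mendoza, Haddad and Drummond are each on senior status, so the next rule applies.
Among Mendoza, Haddad and Drummond, by date of first judicial appointment (earlier first): Mendoza (1994-06-23) before Haddad (2000-10-28) before Drummond (2001-05-19).
Order: Espinoza, Achebe, Mbeki, Mendoza, Haddad, Drummond, Dimitriou. So position 2.

2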